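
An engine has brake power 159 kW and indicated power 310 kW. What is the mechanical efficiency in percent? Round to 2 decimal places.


eta_mech = (BP / IP) * 100
Ratio = 159 / 310 = 0.5129
eta_mech = 0.5129 * 100 = 51.29%


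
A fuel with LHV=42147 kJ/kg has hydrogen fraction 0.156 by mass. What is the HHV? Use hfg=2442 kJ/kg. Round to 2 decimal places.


HHV = LHV + hfg * 9 * H
Water addition = 2442 * 9 * 0.156 = 3428.568 kJ/kg
HHV = 42147 + 3428.568 = 45575.57 kJ/kg


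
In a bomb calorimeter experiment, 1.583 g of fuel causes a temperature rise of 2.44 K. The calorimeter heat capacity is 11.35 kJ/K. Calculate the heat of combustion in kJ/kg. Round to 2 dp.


Hc = C_cal * delta_T / m_fuel
Q_released = 11.35 * 2.44 = 27.6940 kJ
m_fuel = 1.583 g = 1.583/1000 kg = 0.001583 kg
Hc = 27.6940 / 0.001583 = 17494.63 kJ/kg


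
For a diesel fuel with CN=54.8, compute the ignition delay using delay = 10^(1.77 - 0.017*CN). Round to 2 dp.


delay = 10^(1.77 - 0.017*CN)
Exponent = 1.77 - 0.017*54.8 = 0.8384
delay = 10^0.8384 = 6.89 ms


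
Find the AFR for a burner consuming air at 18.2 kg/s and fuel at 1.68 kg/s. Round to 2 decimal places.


AFR = m_air / m_fuel
AFR = 18.2 / 1.68 = 10.83


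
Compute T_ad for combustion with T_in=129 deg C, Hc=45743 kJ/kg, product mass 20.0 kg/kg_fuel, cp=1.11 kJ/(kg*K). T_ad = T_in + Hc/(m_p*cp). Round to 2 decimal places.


T_ad = T_in + Hc / (m_p * cp)
Denominator = 20.0 * 1.11 = 22.2000
Temperature rise = 45743 / 22.2000 = 2060.50 K
T_ad = 129 + 2060.50 = 2189.50 deg C


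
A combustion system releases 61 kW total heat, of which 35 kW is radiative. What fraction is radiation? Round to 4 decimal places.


f_rad = Q_rad / Q_total
f_rad = 35 / 61 = 0.5738


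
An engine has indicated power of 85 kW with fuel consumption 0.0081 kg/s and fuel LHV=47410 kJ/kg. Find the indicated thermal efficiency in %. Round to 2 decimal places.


eta_ith = (IP / (mf * LHV)) * 100
Denominator = 0.0081 * 47410 = 384.0210 kW
eta_ith = (85 / 384.0210) * 100 = 22.13%


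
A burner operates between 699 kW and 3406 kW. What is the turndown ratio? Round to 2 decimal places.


TDR = Q_max / Q_min
TDR = 3406 / 699 = 4.87


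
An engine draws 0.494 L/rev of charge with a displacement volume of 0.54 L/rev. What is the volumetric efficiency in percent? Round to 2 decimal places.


eta_v = (V_actual / V_disp) * 100
Ratio = 0.494 / 0.54 = 0.9148
eta_v = 0.9148 * 100 = 91.48%


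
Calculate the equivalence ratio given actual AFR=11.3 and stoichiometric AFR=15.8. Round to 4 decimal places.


phi = AFR_stoich / AFR_actual
phi = 15.8 / 11.3 = 1.3982


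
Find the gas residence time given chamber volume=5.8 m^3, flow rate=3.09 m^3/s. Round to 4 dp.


tau = V / Q_flow
tau = 5.8 / 3.09 = 1.8770 s


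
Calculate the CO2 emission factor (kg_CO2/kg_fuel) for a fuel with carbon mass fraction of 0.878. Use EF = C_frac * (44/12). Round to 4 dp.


EF = C_frac * (M_CO2 / M_C)
EF = 0.878 * (44/12)
EF = 0.878 * 3.666667 = 3.2193 kg_CO2/kg_fuel


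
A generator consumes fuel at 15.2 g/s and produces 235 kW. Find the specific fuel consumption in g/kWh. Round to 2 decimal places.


SFC = (mf / BP) * 3600
Rate = 15.2 / 235 = 0.064681 g/(s*kW)
SFC = 0.064681 * 3600 = 232.85 g/kWh


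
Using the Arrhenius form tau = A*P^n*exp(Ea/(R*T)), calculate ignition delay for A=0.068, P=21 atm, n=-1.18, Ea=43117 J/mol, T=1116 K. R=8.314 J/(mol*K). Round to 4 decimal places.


tau = A * P^n * exp(Ea/(R*T))
P^n = 21^(-1.18) = 0.02752842
Ea/(R*T) = 43117/(8.314*1116) = 4.647018
exp(Ea/(R*T)) = 104.273540
tau = 0.068 * 0.02752842 * 104.273540 = 0.1952 ms


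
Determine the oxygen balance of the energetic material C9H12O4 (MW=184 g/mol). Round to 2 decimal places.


OB = -1600 * (2C + H/2 - O) / MW
Inner = 2*9 + 12/2 - 4 = 20.00
OB = -1600 * 20.00 / 184 = -173.91%


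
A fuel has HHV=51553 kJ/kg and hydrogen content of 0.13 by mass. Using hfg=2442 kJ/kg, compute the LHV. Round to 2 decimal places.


LHV = HHV - hfg * 9 * H
Water correction = 2442 * 9 * 0.13 = 2857.140 kJ/kg
LHV = 51553 - 2857.140 = 48695.86 kJ/kg


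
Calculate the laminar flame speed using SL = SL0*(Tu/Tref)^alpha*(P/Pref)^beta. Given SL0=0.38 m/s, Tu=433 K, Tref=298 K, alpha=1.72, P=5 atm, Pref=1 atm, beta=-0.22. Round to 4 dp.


SL = SL0 * (Tu/Tref)^alpha * (P/Pref)^beta
T ratio = 433/298 = 1.45302013
(T ratio)^alpha = 1.45302013^1.72 = 1.901548
(P/Pref)^beta = 5^(-0.22) = 0.701821
SL = 0.38 * 1.901548 * 0.701821 = 0.5071 m/s


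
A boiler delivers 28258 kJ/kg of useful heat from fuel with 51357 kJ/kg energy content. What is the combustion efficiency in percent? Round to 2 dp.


Efficiency = (Q_useful / Q_fuel) * 100
Efficiency = (28258 / 51357) * 100
Efficiency = 0.5502 * 100 = 55.02%


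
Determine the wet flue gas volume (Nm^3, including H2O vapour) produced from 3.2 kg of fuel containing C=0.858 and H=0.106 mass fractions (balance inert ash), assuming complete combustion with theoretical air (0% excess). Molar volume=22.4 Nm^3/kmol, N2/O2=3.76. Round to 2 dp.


Per kg fuel: CO2 = (C/12 kmol)*22.4 = (0.858/12)*22.4 = 1.60160 Nm^3
Per kg fuel: H2O = (H/2 kmol)*22.4 = (0.106/2)*22.4 = 1.18720 Nm^3
O2 needed per kg fuel = C/12 + H/4 = 0.858/12 + 0.106/4 = 0.09800000 kmol
Per kg fuel: N2 = O2*3.76*22.4 = 0.09800000*3.76*22.4 = 8.25395 Nm^3
Total per kg = 1.60160 + 1.18720 + 8.25395 = 11.04275 Nm^3
Total = 11.04275 * 3.2 = 35.34 Nm^3


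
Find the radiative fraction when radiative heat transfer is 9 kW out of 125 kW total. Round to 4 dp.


f_rad = Q_rad / Q_total
f_rad = 9 / 125 = 0.0720


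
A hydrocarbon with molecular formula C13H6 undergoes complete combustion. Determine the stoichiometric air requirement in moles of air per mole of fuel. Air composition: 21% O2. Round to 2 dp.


Balanced combustion: C13H6 + 14.5 O2 -> 13 CO2 + 3 H2O
O2 needed = C + H/4 = 13 + 6/4 = 14.50 moles
Air moles = O2 / 0.21 = 14.50 / 0.21 = 69.05 moles air


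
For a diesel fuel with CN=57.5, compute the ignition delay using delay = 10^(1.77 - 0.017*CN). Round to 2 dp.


delay = 10^(1.77 - 0.017*CN)
Exponent = 1.77 - 0.017*57.5 = 0.7925
delay = 10^0.7925 = 6.20 ms


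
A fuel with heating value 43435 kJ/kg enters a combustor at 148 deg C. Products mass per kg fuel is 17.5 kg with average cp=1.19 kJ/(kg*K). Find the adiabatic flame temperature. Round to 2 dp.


T_ad = T_in + Hc / (m_p * cp)
Denominator = 17.5 * 1.19 = 20.8250
Temperature rise = 43435 / 20.8250 = 2085.71 K
T_ad = 148 + 2085.71 = 2233.71 deg C


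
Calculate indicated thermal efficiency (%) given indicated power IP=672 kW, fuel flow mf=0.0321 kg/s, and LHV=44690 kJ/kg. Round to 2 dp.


eta_ith = (IP / (mf * LHV)) * 100
Denominator = 0.0321 * 44690 = 1434.5490 kW
eta_ith = (672 / 1434.5490) * 100 = 46.84%


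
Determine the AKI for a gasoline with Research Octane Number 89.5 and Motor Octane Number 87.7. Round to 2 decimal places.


AKI = (RON + MON) / 2
AKI = (89.5 + 87.7) / 2
AKI = 177.2 / 2 = 88.60


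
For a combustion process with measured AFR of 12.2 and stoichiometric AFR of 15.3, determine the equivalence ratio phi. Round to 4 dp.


phi = AFR_stoich / AFR_actual
phi = 15.3 / 12.2 = 1.2541


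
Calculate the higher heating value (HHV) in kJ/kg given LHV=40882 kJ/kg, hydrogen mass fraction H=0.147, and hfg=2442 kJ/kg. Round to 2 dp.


HHV = LHV + hfg * 9 * H
Water addition = 2442 * 9 * 0.147 = 3230.766 kJ/kg
HHV = 40882 + 3230.766 = 44112.77 kJ/kg


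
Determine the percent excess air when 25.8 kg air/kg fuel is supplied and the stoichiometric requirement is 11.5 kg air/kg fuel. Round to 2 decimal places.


Excess air = actual - stoichiometric = 25.8 - 11.5 = 14.30 kg/kg fuel
Excess air % = (excess / stoich) * 100 = (14.30 / 11.5) * 100 = 124.35%


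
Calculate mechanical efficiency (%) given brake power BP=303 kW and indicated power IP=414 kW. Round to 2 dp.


eta_mech = (BP / IP) * 100
Ratio = 303 / 414 = 0.7319
eta_mech = 0.7319 * 100 = 73.19%


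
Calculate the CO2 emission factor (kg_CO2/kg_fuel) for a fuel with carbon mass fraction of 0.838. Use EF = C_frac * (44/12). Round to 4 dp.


EF = C_frac * (M_CO2 / M_C)
EF = 0.838 * (44/12)
EF = 0.838 * 3.666667 = 3.0727 kg_CO2/kg_fuel


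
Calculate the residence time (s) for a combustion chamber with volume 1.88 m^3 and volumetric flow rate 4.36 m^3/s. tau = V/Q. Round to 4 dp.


tau = V / Q_flow
tau = 1.88 / 4.36 = 0.4312 s


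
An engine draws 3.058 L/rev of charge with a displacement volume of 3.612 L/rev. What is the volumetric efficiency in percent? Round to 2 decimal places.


eta_v = (V_actual / V_disp) * 100
Ratio = 3.058 / 3.612 = 0.8466
eta_v = 0.8466 * 100 = 84.66%


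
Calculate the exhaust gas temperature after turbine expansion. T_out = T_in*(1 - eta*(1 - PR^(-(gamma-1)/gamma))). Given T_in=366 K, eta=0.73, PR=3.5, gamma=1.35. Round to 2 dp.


T_out = T_in * (1 - eta * (1 - PR^(-(gamma-1)/gamma)))
Exponent = -(1.35-1)/1.35 = -0.25925926
PR^exp = 3.5^(-0.25925926) = 0.72267881
Factor = 1 - 0.73*(1 - 0.72267881) = 0.79755553
T_out = 366 * 0.79755553 = 291.91 K


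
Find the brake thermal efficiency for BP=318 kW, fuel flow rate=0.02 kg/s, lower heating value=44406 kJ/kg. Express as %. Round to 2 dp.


eta_BTE = (BP / (mf * LHV)) * 100
Denominator = 0.02 * 44406 = 888.1200 kW
eta_BTE = (318 / 888.1200) * 100 = 35.81%


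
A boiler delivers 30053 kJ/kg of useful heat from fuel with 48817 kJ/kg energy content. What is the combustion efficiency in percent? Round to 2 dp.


Efficiency = (Q_useful / Q_fuel) * 100
Efficiency = (30053 / 48817) * 100
Efficiency = 0.6156 * 100 = 61.56%


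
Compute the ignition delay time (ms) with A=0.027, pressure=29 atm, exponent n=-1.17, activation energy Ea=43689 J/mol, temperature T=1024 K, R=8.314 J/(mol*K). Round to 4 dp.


tau = A * P^n * exp(Ea/(R*T))
P^n = 29^(-1.17) = 0.01945335
Ea/(R*T) = 43689/(8.314*1024) = 5.131710
exp(Ea/(R*T)) = 169.306428
tau = 0.027 * 0.01945335 * 169.306428 = 0.0889 ms


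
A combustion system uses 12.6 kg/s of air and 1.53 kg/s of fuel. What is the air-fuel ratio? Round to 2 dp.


AFR = m_air / m_fuel
AFR = 12.6 / 1.53 = 8.24


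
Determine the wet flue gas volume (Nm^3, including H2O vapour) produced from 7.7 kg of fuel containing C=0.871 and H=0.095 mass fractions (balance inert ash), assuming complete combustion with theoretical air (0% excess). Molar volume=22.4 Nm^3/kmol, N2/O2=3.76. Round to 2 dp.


Per kg fuel: CO2 = (C/12 kmol)*22.4 = (0.871/12)*22.4 = 1.62587 Nm^3
Per kg fuel: H2O = (H/2 kmol)*22.4 = (0.095/2)*22.4 = 1.06400 Nm^3
O2 needed per kg fuel = C/12 + H/4 = 0.871/12 + 0.095/4 = 0.09633333 kmol
Per kg fuel: N2 = O2*3.76*22.4 = 0.09633333*3.76*22.4 = 8.11358 Nm^3
Total per kg = 1.62587 + 1.06400 + 8.11358 = 10.80345 Nm^3
Total = 10.80345 * 7.7 = 83.19 Nm^3


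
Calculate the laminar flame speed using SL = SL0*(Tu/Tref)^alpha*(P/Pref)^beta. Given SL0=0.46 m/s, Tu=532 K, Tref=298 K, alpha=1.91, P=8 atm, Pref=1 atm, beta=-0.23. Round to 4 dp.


SL = SL0 * (Tu/Tref)^alpha * (P/Pref)^beta
T ratio = 532/298 = 1.78523490
(T ratio)^alpha = 1.78523490^1.91 = 3.025089
(P/Pref)^beta = 8^(-0.23) = 0.619854
SL = 0.46 * 3.025089 * 0.619854 = 0.8626 m/s


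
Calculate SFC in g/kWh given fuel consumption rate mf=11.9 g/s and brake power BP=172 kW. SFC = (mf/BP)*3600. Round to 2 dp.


SFC = (mf / BP) * 3600
Rate = 11.9 / 172 = 0.069186 g/(s*kW)
SFC = 0.069186 * 3600 = 249.07 g/kWh


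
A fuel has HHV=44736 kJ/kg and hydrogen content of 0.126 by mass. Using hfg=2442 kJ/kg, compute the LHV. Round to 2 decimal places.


LHV = HHV - hfg * 9 * H
Water correction = 2442 * 9 * 0.126 = 2769.228 kJ/kg
LHV = 44736 - 2769.228 = 41966.77 kJ/kg


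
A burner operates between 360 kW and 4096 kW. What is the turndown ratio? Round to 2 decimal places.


TDR = Q_max / Q_min
TDR = 4096 / 360 = 11.38


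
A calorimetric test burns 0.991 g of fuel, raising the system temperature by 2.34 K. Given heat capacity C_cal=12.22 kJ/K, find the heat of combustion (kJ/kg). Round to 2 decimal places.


Hc = C_cal * delta_T / m_fuel
Q_released = 12.22 * 2.34 = 28.5948 kJ
m_fuel = 0.991 g = 0.991/1000 kg = 0.000991 kg
Hc = 28.5948 / 0.000991 = 28854.49 kJ/kg


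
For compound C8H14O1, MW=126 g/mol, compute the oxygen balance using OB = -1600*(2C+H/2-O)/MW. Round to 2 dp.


OB = -1600 * (2C + H/2 - O) / MW
Inner = 2*8 + 14/2 - 1 = 22.00
OB = -1600 * 22.00 / 126 = -279.37%


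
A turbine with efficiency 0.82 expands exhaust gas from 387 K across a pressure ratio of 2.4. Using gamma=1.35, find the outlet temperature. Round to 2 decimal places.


T_out = T_in * (1 - eta * (1 - PR^(-(gamma-1)/gamma)))
Exponent = -(1.35-1)/1.35 = -0.25925926
PR^exp = 2.4^(-0.25925926) = 0.79694200
Factor = 1 - 0.82*(1 - 0.79694200) = 0.83349244
T_out = 387 * 0.83349244 = 322.56 K


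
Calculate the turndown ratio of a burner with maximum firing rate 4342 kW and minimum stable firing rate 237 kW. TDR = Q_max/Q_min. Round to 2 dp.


TDR = Q_max / Q_min
TDR = 4342 / 237 = 18.32


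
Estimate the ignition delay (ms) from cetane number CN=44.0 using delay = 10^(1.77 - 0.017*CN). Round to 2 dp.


delay = 10^(1.77 - 0.017*CN)
Exponent = 1.77 - 0.017*44.0 = 1.0220
delay = 10^1.0220 = 10.52 ms


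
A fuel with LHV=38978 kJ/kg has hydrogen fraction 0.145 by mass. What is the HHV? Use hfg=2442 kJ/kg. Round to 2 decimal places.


HHV = LHV + hfg * 9 * H
Water addition = 2442 * 9 * 0.145 = 3186.810 kJ/kg
HHV = 38978 + 3186.810 = 42164.81 kJ/kg


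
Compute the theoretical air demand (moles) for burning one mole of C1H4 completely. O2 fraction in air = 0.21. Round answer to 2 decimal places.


Balanced combustion: C1H4 + 2 O2 -> 1 CO2 + 2 H2O
O2 needed = C + H/4 = 1 + 4/4 = 2.00 moles
Air moles = O2 / 0.21 = 2.00 / 0.21 = 9.52 moles air


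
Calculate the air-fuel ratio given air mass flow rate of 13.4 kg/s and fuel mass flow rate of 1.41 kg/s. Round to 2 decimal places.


AFR = m_air / m_fuel
AFR = 13.4 / 1.41 = 9.50


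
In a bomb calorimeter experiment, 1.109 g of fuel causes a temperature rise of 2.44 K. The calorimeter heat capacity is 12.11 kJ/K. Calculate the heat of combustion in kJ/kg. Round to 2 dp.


Hc = C_cal * delta_T / m_fuel
Q_released = 12.11 * 2.44 = 29.5484 kJ
m_fuel = 1.109 g = 1.109/1000 kg = 0.001109 kg
Hc = 29.5484 / 0.001109 = 26644.18 kJ/kg


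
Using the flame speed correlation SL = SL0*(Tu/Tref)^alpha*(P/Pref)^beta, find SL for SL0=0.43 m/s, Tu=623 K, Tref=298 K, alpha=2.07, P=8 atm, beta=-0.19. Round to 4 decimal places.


SL = SL0 * (Tu/Tref)^alpha * (P/Pref)^beta
T ratio = 623/298 = 2.09060403
(T ratio)^alpha = 2.09060403^2.07 = 4.602169
(P/Pref)^beta = 8^(-0.19) = 0.673617
SL = 0.43 * 4.602169 * 0.673617 = 1.3330 m/s


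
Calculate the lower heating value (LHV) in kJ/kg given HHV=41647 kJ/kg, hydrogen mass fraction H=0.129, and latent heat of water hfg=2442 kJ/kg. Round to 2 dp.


LHV = HHV - hfg * 9 * H
Water correction = 2442 * 9 * 0.129 = 2835.162 kJ/kg
LHV = 41647 - 2835.162 = 38811.84 kJ/kg


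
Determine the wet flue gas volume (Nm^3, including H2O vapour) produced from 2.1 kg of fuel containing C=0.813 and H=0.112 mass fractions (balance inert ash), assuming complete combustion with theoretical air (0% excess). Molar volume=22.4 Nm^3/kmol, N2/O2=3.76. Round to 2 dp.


Per kg fuel: CO2 = (C/12 kmol)*22.4 = (0.813/12)*22.4 = 1.51760 Nm^3
Per kg fuel: H2O = (H/2 kmol)*22.4 = (0.112/2)*22.4 = 1.25440 Nm^3
O2 needed per kg fuel = C/12 + H/4 = 0.813/12 + 0.112/4 = 0.09575000 kmol
Per kg fuel: N2 = O2*3.76*22.4 = 0.09575000*3.76*22.4 = 8.06445 Nm^3
Total per kg = 1.51760 + 1.25440 + 8.06445 = 10.83645 Nm^3
Total = 10.83645 * 2.1 = 22.76 Nm^3


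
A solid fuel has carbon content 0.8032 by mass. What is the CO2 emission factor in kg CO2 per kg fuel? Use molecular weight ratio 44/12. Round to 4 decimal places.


EF = C_frac * (M_CO2 / M_C)
EF = 0.8032 * (44/12)
EF = 0.8032 * 3.666667 = 2.9451 kg_CO2/kg_fuel


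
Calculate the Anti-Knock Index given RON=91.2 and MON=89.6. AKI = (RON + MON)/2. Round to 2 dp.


AKI = (RON + MON) / 2
AKI = (91.2 + 89.6) / 2
AKI = 180.8 / 2 = 90.40


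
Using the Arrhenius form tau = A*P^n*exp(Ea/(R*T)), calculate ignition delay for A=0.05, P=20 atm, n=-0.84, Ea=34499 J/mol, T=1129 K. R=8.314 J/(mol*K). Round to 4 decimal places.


tau = A * P^n * exp(Ea/(R*T))
P^n = 20^(-0.84) = 0.08074856
Ea/(R*T) = 34499/(8.314*1129) = 3.675383
exp(Ea/(R*T)) = 39.463749
tau = 0.05 * 0.08074856 * 39.463749 = 0.1593 ms


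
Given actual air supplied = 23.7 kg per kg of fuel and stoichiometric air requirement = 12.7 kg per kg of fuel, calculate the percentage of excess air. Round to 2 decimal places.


Excess air = actual - stoichiometric = 23.7 - 12.7 = 11.00 kg/kg fuel
Excess air % = (excess / stoich) * 100 = (11.00 / 12.7) * 100 = 86.61%


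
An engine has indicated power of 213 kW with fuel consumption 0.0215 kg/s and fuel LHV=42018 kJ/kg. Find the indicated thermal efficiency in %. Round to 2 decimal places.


eta_ith = (IP / (mf * LHV)) * 100
Denominator = 0.0215 * 42018 = 903.3870 kW
eta_ith = (213 / 903.3870) * 100 = 23.58%


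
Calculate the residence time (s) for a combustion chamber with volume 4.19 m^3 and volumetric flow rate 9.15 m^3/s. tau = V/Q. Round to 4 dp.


tau = V / Q_flow
tau = 4.19 / 9.15 = 0.4579 s


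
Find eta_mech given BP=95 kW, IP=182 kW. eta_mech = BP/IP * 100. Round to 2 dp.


eta_mech = (BP / IP) * 100
Ratio = 95 / 182 = 0.5220
eta_mech = 0.5220 * 100 = 52.20%


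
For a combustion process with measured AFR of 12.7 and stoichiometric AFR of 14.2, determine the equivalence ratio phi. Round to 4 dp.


phi = AFR_stoich / AFR_actual
phi = 14.2 / 12.7 = 1.1181


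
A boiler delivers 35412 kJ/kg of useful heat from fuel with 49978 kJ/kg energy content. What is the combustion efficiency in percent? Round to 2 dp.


Efficiency = (Q_useful / Q_fuel) * 100
Efficiency = (35412 / 49978) * 100
Efficiency = 0.7086 * 100 = 70.86%


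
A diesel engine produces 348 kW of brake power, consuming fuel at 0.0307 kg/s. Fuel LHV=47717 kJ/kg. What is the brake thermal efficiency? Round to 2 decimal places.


eta_BTE = (BP / (mf * LHV)) * 100
Denominator = 0.0307 * 47717 = 1464.9119 kW
eta_BTE = (348 / 1464.9119) * 100 = 23.76%


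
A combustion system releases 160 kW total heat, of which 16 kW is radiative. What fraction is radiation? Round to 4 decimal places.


f_rad = Q_rad / Q_total
f_rad = 16 / 160 = 0.1000


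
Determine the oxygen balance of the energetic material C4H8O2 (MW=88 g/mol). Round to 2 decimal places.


OB = -1600 * (2C + H/2 - O) / MW
Inner = 2*4 + 8/2 - 2 = 10.00
OB = -1600 * 10.00 / 88 = -181.82%


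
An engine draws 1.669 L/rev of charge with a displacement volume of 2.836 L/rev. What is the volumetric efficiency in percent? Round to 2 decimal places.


eta_v = (V_actual / V_disp) * 100
Ratio = 1.669 / 2.836 = 0.5885
eta_v = 0.5885 * 100 = 58.85%


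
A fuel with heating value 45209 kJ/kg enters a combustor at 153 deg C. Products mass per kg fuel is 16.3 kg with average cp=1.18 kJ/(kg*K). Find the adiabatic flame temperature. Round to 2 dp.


T_ad = T_in + Hc / (m_p * cp)
Denominator = 16.3 * 1.18 = 19.2340
Temperature rise = 45209 / 19.2340 = 2350.47 K
T_ad = 153 + 2350.47 = 2503.47 deg C


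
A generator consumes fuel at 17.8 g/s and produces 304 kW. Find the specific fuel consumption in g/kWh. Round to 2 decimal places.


SFC = (mf / BP) * 3600
Rate = 17.8 / 304 = 0.058553 g/(s*kW)
SFC = 0.058553 * 3600 = 210.79 g/kWh


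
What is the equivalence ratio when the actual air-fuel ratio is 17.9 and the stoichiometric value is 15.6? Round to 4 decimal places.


phi = AFR_stoich / AFR_actual
phi = 15.6 / 17.9 = 0.8715


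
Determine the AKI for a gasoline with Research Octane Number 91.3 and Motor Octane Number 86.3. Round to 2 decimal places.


AKI = (RON + MON) / 2
AKI = (91.3 + 86.3) / 2
AKI = 177.6 / 2 = 88.80


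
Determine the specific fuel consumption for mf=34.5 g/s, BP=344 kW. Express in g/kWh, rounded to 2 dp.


SFC = (mf / BP) * 3600
Rate = 34.5 / 344 = 0.100291 g/(s*kW)
SFC = 0.100291 * 3600 = 361.05 g/kWh


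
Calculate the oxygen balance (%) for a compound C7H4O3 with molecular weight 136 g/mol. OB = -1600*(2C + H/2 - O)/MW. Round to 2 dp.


OB = -1600 * (2C + H/2 - O) / MW
Inner = 2*7 + 4/2 - 3 = 13.00
OB = -1600 * 13.00 / 136 = -152.94%


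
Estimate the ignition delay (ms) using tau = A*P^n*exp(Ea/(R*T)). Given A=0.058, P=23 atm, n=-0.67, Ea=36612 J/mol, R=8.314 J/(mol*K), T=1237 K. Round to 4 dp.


tau = A * P^n * exp(Ea/(R*T))
P^n = 23^(-0.67) = 0.12236081
Ea/(R*T) = 36612/(8.314*1237) = 3.559949
exp(Ea/(R*T)) = 35.161392
tau = 0.058 * 0.12236081 * 35.161392 = 0.2495 ms


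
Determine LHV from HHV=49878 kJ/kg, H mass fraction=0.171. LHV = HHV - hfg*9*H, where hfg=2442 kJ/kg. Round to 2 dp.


LHV = HHV - hfg * 9 * H
Water correction = 2442 * 9 * 0.171 = 3758.238 kJ/kg
LHV = 49878 - 3758.238 = 46119.76 kJ/kg


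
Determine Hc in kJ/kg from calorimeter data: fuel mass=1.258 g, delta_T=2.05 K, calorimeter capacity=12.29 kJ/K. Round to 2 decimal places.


Hc = C_cal * delta_T / m_fuel
Q_released = 12.29 * 2.05 = 25.1945 kJ
m_fuel = 1.258 g = 1.258/1000 kg = 0.001258 kg
Hc = 25.1945 / 0.001258 = 20027.42 kJ/kg


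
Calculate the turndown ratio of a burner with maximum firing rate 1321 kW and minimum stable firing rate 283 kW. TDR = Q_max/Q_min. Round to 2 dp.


TDR = Q_max / Q_min
TDR = 1321 / 283 = 4.67


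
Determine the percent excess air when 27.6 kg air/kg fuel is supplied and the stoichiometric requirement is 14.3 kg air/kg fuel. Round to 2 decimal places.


Excess air = actual - stoichiometric = 27.6 - 14.3 = 13.30 kg/kg fuel
Excess air % = (excess / stoich) * 100 = (13.30 / 14.3) * 100 = 93.01%


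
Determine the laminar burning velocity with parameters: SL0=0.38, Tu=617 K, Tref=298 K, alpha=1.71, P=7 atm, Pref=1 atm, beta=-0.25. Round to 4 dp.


SL = SL0 * (Tu/Tref)^alpha * (P/Pref)^beta
T ratio = 617/298 = 2.07046980
(T ratio)^alpha = 2.07046980^1.71 = 3.471185
(P/Pref)^beta = 7^(-0.25) = 0.614788
SL = 0.38 * 3.471185 * 0.614788 = 0.8109 m/s


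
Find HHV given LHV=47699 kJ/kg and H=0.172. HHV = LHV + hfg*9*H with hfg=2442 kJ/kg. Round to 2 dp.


HHV = LHV + hfg * 9 * H
Water addition = 2442 * 9 * 0.172 = 3780.216 kJ/kg
HHV = 47699 + 3780.216 = 51479.22 kJ/kg


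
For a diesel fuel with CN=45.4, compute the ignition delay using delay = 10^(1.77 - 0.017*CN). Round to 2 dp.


delay = 10^(1.77 - 0.017*CN)
Exponent = 1.77 - 0.017*45.4 = 0.9982
delay = 10^0.9982 = 9.96 ms


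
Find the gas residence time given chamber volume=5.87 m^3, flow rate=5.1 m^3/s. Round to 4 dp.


tau = V / Q_flow
tau = 5.87 / 5.1 = 1.1510 s


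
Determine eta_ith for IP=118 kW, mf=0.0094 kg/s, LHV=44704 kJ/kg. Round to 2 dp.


eta_ith = (IP / (mf * LHV)) * 100
Denominator = 0.0094 * 44704 = 420.2176 kW
eta_ith = (118 / 420.2176) * 100 = 28.08%


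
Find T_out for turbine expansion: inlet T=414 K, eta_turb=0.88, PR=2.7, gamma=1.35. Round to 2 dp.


T_out = T_in * (1 - eta * (1 - PR^(-(gamma-1)/gamma)))
Exponent = -(1.35-1)/1.35 = -0.25925926
PR^exp = 2.7^(-0.25925926) = 0.77297411
Factor = 1 - 0.88*(1 - 0.77297411) = 0.80021722
T_out = 414 * 0.80021722 = 331.29 K


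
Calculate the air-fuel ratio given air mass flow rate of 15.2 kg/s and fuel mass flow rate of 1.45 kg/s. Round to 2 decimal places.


AFR = m_air / m_fuel
AFR = 15.2 / 1.45 = 10.48


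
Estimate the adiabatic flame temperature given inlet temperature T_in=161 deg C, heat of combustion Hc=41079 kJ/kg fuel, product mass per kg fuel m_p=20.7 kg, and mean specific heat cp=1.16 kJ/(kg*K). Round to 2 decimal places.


T_ad = T_in + Hc / (m_p * cp)
Denominator = 20.7 * 1.16 = 24.0120
Temperature rise = 41079 / 24.0120 = 1710.77 K
T_ad = 161 + 1710.77 = 1871.77 deg C


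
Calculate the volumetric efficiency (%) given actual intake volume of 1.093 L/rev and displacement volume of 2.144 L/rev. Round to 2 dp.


eta_v = (V_actual / V_disp) * 100
Ratio = 1.093 / 2.144 = 0.5098
eta_v = 0.5098 * 100 = 50.98%


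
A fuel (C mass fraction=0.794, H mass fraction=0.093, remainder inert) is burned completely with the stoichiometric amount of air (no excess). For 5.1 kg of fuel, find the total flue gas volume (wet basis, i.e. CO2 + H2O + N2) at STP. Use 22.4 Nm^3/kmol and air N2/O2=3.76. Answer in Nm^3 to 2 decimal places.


Per kg fuel: CO2 = (C/12 kmol)*22.4 = (0.794/12)*22.4 = 1.48213 Nm^3
Per kg fuel: H2O = (H/2 kmol)*22.4 = (0.093/2)*22.4 = 1.04160 Nm^3
O2 needed per kg fuel = C/12 + H/4 = 0.794/12 + 0.093/4 = 0.08941667 kmol
Per kg fuel: N2 = O2*3.76*22.4 = 0.08941667*3.76*22.4 = 7.53103 Nm^3
Total per kg = 1.48213 + 1.04160 + 7.53103 = 10.05476 Nm^3
Total = 10.05476 * 5.1 = 51.28 Nm^3


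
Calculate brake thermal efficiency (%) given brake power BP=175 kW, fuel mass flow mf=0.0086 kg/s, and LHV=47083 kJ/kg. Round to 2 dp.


eta_BTE = (BP / (mf * LHV)) * 100
Denominator = 0.0086 * 47083 = 404.9138 kW
eta_BTE = (175 / 404.9138) * 100 = 43.22%


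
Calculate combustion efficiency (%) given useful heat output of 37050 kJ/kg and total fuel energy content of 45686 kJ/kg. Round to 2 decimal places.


Efficiency = (Q_useful / Q_fuel) * 100
Efficiency = (37050 / 45686) * 100
Efficiency = 0.8110 * 100 = 81.10%


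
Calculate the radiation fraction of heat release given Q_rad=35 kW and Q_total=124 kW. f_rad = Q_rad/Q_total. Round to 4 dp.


f_rad = Q_rad / Q_total
f_rad = 35 / 124 = 0.2823


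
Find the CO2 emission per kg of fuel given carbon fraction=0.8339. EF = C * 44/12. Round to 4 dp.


EF = C_frac * (M_CO2 / M_C)
EF = 0.8339 * (44/12)
EF = 0.8339 * 3.666667 = 3.0576 kg_CO2/kg_fuel


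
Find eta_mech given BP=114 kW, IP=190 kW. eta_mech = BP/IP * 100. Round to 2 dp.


eta_mech = (BP / IP) * 100
Ratio = 114 / 190 = 0.6000
eta_mech = 0.6000 * 100 = 60.00%


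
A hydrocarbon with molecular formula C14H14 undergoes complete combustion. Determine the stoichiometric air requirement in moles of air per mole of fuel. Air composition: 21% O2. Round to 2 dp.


Balanced combustion: C14H14 + 17.5 O2 -> 14 CO2 + 7 H2O
O2 needed = C + H/4 = 14 + 14/4 = 17.50 moles
Air moles = O2 / 0.21 = 17.50 / 0.21 = 83.33 moles air


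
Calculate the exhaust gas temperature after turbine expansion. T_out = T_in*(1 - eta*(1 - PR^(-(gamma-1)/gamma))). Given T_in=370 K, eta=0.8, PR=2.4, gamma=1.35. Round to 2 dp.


T_out = T_in * (1 - eta * (1 - PR^(-(gamma-1)/gamma)))
Exponent = -(1.35-1)/1.35 = -0.25925926
PR^exp = 2.4^(-0.25925926) = 0.79694200
Factor = 1 - 0.8*(1 - 0.79694200) = 0.83755360
T_out = 370 * 0.83755360 = 309.89 K


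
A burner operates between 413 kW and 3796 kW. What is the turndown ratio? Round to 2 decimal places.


TDR = Q_max / Q_min
TDR = 3796 / 413 = 9.19


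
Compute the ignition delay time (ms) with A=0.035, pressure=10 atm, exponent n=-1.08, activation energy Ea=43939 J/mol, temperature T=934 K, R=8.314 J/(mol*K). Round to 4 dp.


tau = A * P^n * exp(Ea/(R*T))
P^n = 10^(-1.08) = 0.08317638
Ea/(R*T) = 43939/(8.314*934) = 5.658395
exp(Ea/(R*T)) = 286.688180
tau = 0.035 * 0.08317638 * 286.688180 = 0.8346 ms


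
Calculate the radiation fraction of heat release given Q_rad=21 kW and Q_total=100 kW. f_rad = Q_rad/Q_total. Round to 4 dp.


f_rad = Q_rad / Q_total
f_rad = 21 / 100 = 0.2100


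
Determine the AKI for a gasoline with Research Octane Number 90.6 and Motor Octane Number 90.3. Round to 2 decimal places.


AKI = (RON + MON) / 2
AKI = (90.6 + 90.3) / 2
AKI = 180.9 / 2 = 90.45


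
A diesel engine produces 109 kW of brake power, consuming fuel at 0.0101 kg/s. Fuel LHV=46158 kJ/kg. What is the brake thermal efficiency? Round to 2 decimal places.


eta_BTE = (BP / (mf * LHV)) * 100
Denominator = 0.0101 * 46158 = 466.1958 kW
eta_BTE = (109 / 466.1958) * 100 = 23.38%


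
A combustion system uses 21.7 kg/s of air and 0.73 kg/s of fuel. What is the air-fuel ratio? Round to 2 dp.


AFR = m_air / m_fuel
AFR = 21.7 / 0.73 = 29.73


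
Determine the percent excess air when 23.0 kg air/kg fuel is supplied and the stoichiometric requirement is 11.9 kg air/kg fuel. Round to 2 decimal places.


Excess air = actual - stoichiometric = 23.0 - 11.9 = 11.10 kg/kg fuel
Excess air % = (excess / stoich) * 100 = (11.10 / 11.9) * 100 = 93.28%


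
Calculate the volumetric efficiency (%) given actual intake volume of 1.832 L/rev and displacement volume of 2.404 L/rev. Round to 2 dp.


eta_v = (V_actual / V_disp) * 100
Ratio = 1.832 / 2.404 = 0.7621
eta_v = 0.7621 * 100 = 76.21%


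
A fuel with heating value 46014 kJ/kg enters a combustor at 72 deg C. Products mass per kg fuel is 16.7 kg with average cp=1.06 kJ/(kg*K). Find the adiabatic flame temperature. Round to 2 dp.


T_ad = T_in + Hc / (m_p * cp)
Denominator = 16.7 * 1.06 = 17.7020
Temperature rise = 46014 / 17.7020 = 2599.37 K
T_ad = 72 + 2599.37 = 2671.37 deg C


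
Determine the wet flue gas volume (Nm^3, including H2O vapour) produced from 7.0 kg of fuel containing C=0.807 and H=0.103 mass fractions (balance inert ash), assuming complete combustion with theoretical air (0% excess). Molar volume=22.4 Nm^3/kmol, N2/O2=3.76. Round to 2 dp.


Per kg fuel: CO2 = (C/12 kmol)*22.4 = (0.807/12)*22.4 = 1.50640 Nm^3
Per kg fuel: H2O = (H/2 kmol)*22.4 = (0.103/2)*22.4 = 1.15360 Nm^3
O2 needed per kg fuel = C/12 + H/4 = 0.807/12 + 0.103/4 = 0.09300000 kmol
Per kg fuel: N2 = O2*3.76*22.4 = 0.09300000*3.76*22.4 = 7.83283 Nm^3
Total per kg = 1.50640 + 1.15360 + 7.83283 = 10.49283 Nm^3
Total = 10.49283 * 7.0 = 73.45 Nm^3


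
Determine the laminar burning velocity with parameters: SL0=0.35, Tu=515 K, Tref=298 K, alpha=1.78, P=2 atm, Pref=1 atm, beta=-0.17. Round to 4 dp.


SL = SL0 * (Tu/Tref)^alpha * (P/Pref)^beta
T ratio = 515/298 = 1.72818792
(T ratio)^alpha = 1.72818792^1.78 = 2.647963
(P/Pref)^beta = 2^(-0.17) = 0.888843
SL = 0.35 * 2.647963 * 0.888843 = 0.8238 m/s


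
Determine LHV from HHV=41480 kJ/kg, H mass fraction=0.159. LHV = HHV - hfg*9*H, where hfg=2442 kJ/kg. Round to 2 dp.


LHV = HHV - hfg * 9 * H
Water correction = 2442 * 9 * 0.159 = 3494.502 kJ/kg
LHV = 41480 - 3494.502 = 37985.50 kJ/kg


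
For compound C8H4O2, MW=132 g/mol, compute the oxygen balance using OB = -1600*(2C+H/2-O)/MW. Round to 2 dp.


OB = -1600 * (2C + H/2 - O) / MW
Inner = 2*8 + 4/2 - 2 = 16.00
OB = -1600 * 16.00 / 132 = -193.94%


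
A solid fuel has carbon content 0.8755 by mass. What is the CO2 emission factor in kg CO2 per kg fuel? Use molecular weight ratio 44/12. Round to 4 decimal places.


EF = C_frac * (M_CO2 / M_C)
EF = 0.8755 * (44/12)
EF = 0.8755 * 3.666667 = 3.2102 kg_CO2/kg_fuel


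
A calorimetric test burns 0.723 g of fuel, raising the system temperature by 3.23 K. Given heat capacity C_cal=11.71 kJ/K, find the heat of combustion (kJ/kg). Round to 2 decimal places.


Hc = C_cal * delta_T / m_fuel
Q_released = 11.71 * 3.23 = 37.8233 kJ
m_fuel = 0.723 g = 0.723/1000 kg = 0.000723 kg
Hc = 37.8233 / 0.000723 = 52314.38 kJ/kg


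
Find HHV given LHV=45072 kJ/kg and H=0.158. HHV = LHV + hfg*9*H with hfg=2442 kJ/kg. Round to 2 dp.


HHV = LHV + hfg * 9 * H
Water addition = 2442 * 9 * 0.158 = 3472.524 kJ/kg
HHV = 45072 + 3472.524 = 48544.52 kJ/kg


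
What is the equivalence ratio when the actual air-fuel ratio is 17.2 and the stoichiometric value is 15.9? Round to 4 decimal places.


phi = AFR_stoich / AFR_actual
phi = 15.9 / 17.2 = 0.9244


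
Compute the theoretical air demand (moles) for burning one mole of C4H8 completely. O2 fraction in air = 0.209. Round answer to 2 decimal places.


Balanced combustion: C4H8 + 6 O2 -> 4 CO2 + 4 H2O
O2 needed = C + H/4 = 4 + 8/4 = 6.00 moles
Air moles = O2 / 0.209 = 6.00 / 0.209 = 28.71 moles air


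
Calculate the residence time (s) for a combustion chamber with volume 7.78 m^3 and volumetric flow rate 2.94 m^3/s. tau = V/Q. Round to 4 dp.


tau = V / Q_flow
tau = 7.78 / 2.94 = 2.6463 s


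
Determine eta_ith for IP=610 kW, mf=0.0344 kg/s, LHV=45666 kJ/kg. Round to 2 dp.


eta_ith = (IP / (mf * LHV)) * 100
Denominator = 0.0344 * 45666 = 1570.9104 kW
eta_ith = (610 / 1570.9104) * 100 = 38.83%


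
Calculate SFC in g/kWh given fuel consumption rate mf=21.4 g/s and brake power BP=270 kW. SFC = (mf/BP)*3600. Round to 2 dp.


SFC = (mf / BP) * 3600
Rate = 21.4 / 270 = 0.079259 g/(s*kW)
SFC = 0.079259 * 3600 = 285.33 g/kWh


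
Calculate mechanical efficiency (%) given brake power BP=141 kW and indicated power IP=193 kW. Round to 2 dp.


eta_mech = (BP / IP) * 100
Ratio = 141 / 193 = 0.7306
eta_mech = 0.7306 * 100 = 73.06%


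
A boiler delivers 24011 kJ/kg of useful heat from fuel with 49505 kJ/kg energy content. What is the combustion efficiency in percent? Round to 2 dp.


Efficiency = (Q_useful / Q_fuel) * 100
Efficiency = (24011 / 49505) * 100
Efficiency = 0.4850 * 100 = 48.50%


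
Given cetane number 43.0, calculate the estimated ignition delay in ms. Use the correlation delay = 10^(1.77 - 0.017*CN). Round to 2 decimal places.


delay = 10^(1.77 - 0.017*CN)
Exponent = 1.77 - 0.017*43.0 = 1.0390
delay = 10^1.0390 = 10.94 ms


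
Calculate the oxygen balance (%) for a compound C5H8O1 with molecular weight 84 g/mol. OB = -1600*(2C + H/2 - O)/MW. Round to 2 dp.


OB = -1600 * (2C + H/2 - O) / MW
Inner = 2*5 + 8/2 - 1 = 13.00
OB = -1600 * 13.00 / 84 = -247.62%


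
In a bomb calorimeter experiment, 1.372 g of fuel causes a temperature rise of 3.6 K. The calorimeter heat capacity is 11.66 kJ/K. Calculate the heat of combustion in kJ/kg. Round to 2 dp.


Hc = C_cal * delta_T / m_fuel
Q_released = 11.66 * 3.6 = 41.9760 kJ
m_fuel = 1.372 g = 1.372/1000 kg = 0.001372 kg
Hc = 41.9760 / 0.001372 = 30594.75 kJ/kg


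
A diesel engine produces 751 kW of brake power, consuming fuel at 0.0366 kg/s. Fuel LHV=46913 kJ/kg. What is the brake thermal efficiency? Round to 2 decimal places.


eta_BTE = (BP / (mf * LHV)) * 100
Denominator = 0.0366 * 46913 = 1717.0158 kW
eta_BTE = (751 / 1717.0158) * 100 = 43.74%


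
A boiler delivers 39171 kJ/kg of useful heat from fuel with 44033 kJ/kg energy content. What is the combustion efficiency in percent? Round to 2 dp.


Efficiency = (Q_useful / Q_fuel) * 100
Efficiency = (39171 / 44033) * 100
Efficiency = 0.8896 * 100 = 88.96%


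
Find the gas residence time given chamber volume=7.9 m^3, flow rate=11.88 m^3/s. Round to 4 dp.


tau = V / Q_flow
tau = 7.9 / 11.88 = 0.6650 s


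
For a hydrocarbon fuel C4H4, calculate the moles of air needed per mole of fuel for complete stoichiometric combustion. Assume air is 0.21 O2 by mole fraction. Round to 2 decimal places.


Balanced combustion: C4H4 + 5 O2 -> 4 CO2 + 2 H2O
O2 needed = C + H/4 = 4 + 4/4 = 5.00 moles
Air moles = O2 / 0.21 = 5.00 / 0.21 = 23.81 moles air


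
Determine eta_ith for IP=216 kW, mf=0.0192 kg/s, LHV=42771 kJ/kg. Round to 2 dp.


eta_ith = (IP / (mf * LHV)) * 100
Denominator = 0.0192 * 42771 = 821.2032 kW
eta_ith = (216 / 821.2032) * 100 = 26.30%


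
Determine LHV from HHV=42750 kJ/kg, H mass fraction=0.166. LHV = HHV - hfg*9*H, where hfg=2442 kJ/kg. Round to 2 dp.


LHV = HHV - hfg * 9 * H
Water correction = 2442 * 9 * 0.166 = 3648.348 kJ/kg
LHV = 42750 - 3648.348 = 39101.65 kJ/kg


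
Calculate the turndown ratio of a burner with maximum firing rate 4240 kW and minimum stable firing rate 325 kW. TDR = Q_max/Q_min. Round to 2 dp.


TDR = Q_max / Q_min
TDR = 4240 / 325 = 13.05


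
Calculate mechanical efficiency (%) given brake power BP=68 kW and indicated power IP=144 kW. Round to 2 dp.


eta_mech = (BP / IP) * 100
Ratio = 68 / 144 = 0.4722
eta_mech = 0.4722 * 100 = 47.22%


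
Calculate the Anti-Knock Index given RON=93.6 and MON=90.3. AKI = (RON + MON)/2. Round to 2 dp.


AKI = (RON + MON) / 2
AKI = (93.6 + 90.3) / 2
AKI = 183.9 / 2 = 91.95


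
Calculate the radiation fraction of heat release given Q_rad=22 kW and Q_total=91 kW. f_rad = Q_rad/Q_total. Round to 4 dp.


f_rad = Q_rad / Q_total
f_rad = 22 / 91 = 0.2418


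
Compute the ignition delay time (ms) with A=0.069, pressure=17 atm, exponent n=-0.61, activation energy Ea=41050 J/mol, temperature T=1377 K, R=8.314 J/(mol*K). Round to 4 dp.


tau = A * P^n * exp(Ea/(R*T))
P^n = 17^(-0.61) = 0.17759313
Ea/(R*T) = 41050/(8.314*1377) = 3.585661
exp(Ea/(R*T)) = 36.077189
tau = 0.069 * 0.17759313 * 36.077189 = 0.4421 ms


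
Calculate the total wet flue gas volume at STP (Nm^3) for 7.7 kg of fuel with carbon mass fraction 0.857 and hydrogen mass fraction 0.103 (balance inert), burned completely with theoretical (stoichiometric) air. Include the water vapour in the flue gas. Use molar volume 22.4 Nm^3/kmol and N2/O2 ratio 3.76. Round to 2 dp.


Per kg fuel: CO2 = (C/12 kmol)*22.4 = (0.857/12)*22.4 = 1.59973 Nm^3
Per kg fuel: H2O = (H/2 kmol)*22.4 = (0.103/2)*22.4 = 1.15360 Nm^3
O2 needed per kg fuel = C/12 + H/4 = 0.857/12 + 0.103/4 = 0.09716667 kmol
Per kg fuel: N2 = O2*3.76*22.4 = 0.09716667*3.76*22.4 = 8.18377 Nm^3
Total per kg = 1.59973 + 1.15360 + 8.18377 = 10.93710 Nm^3
Total = 10.93710 * 7.7 = 84.22 Nm^3


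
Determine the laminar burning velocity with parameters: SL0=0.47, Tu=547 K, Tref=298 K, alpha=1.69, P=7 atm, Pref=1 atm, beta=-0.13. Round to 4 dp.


SL = SL0 * (Tu/Tref)^alpha * (P/Pref)^beta
T ratio = 547/298 = 1.83557047
(T ratio)^alpha = 1.83557047^1.69 = 2.791085
(P/Pref)^beta = 7^(-0.13) = 0.776492
SL = 0.47 * 2.791085 * 0.776492 = 1.0186 m/s


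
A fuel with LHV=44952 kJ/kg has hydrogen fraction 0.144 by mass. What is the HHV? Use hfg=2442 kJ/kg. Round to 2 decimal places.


HHV = LHV + hfg * 9 * H
Water addition = 2442 * 9 * 0.144 = 3164.832 kJ/kg
HHV = 44952 + 3164.832 = 48116.83 kJ/kg


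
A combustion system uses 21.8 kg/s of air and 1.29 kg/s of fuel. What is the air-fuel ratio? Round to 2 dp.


AFR = m_air / m_fuel
AFR = 21.8 / 1.29 = 16.90


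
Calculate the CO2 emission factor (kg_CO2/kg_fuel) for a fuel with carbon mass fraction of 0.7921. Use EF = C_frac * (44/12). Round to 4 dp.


EF = C_frac * (M_CO2 / M_C)
EF = 0.7921 * (44/12)
EF = 0.7921 * 3.666667 = 2.9044 kg_CO2/kg_fuel


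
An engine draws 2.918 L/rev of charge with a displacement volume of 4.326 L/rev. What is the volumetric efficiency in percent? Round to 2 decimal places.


eta_v = (V_actual / V_disp) * 100
Ratio = 2.918 / 4.326 = 0.6745
eta_v = 0.6745 * 100 = 67.45%


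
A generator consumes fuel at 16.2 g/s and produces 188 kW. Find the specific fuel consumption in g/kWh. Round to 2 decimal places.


SFC = (mf / BP) * 3600
Rate = 16.2 / 188 = 0.086170 g/(s*kW)
SFC = 0.086170 * 3600 = 310.21 g/kWh


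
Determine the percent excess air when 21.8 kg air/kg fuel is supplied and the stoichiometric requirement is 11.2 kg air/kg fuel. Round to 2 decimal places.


Excess air = actual - stoichiometric = 21.8 - 11.2 = 10.60 kg/kg fuel
Excess air % = (excess / stoich) * 100 = (10.60 / 11.2) * 100 = 94.64%


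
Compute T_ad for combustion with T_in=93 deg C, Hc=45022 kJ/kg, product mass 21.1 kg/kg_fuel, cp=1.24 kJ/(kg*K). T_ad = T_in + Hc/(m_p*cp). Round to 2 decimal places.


T_ad = T_in + Hc / (m_p * cp)
Denominator = 21.1 * 1.24 = 26.1640
Temperature rise = 45022 / 26.1640 = 1720.76 K
T_ad = 93 + 1720.76 = 1813.76 deg C


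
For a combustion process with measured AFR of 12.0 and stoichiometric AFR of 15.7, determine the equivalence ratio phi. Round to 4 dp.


phi = AFR_stoich / AFR_actual
phi = 15.7 / 12.0 = 1.3083


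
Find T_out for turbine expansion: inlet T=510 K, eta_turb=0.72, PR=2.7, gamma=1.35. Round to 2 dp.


T_out = T_in * (1 - eta * (1 - PR^(-(gamma-1)/gamma)))
Exponent = -(1.35-1)/1.35 = -0.25925926
PR^exp = 2.7^(-0.25925926) = 0.77297411
Factor = 1 - 0.72*(1 - 0.77297411) = 0.83654136
T_out = 510 * 0.83654136 = 426.64 K
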